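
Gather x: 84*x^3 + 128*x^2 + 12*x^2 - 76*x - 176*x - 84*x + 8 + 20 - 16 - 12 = 84*x^3 + 140*x^2 - 336*x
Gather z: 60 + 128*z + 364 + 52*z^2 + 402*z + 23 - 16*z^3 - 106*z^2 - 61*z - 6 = -16*z^3 - 54*z^2 + 469*z + 441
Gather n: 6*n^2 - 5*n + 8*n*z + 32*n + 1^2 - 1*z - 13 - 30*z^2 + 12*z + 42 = 6*n^2 + n*(8*z + 27) - 30*z^2 + 11*z + 30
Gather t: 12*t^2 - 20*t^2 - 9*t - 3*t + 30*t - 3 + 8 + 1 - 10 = -8*t^2 + 18*t - 4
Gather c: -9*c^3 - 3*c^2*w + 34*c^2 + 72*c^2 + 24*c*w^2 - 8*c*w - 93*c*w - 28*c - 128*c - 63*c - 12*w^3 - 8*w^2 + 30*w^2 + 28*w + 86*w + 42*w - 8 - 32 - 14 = -9*c^3 + c^2*(106 - 3*w) + c*(24*w^2 - 101*w - 219) - 12*w^3 + 22*w^2 + 156*w - 54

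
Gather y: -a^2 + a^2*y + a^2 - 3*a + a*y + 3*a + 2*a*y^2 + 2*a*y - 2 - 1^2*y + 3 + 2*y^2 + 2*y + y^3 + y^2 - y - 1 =y^3 + y^2*(2*a + 3) + y*(a^2 + 3*a)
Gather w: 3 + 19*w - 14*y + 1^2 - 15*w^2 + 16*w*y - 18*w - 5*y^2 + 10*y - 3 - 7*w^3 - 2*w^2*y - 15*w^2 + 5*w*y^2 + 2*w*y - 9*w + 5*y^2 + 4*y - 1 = -7*w^3 + w^2*(-2*y - 30) + w*(5*y^2 + 18*y - 8)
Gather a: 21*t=21*t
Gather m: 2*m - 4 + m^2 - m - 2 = m^2 + m - 6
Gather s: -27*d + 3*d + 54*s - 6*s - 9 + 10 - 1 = -24*d + 48*s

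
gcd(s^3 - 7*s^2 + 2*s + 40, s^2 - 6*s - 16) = s + 2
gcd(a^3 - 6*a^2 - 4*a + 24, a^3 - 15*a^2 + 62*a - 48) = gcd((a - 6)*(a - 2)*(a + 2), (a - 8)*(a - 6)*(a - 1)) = a - 6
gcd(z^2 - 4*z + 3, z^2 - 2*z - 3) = z - 3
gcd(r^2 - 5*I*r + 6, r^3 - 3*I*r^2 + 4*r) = r + I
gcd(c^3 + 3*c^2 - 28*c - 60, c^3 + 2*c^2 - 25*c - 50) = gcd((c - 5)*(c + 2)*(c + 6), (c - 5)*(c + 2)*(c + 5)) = c^2 - 3*c - 10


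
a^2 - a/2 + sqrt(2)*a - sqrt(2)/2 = (a - 1/2)*(a + sqrt(2))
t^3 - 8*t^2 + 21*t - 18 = (t - 3)^2*(t - 2)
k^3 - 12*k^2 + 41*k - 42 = (k - 7)*(k - 3)*(k - 2)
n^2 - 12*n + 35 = (n - 7)*(n - 5)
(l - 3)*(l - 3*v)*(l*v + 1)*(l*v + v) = l^4*v^2 - 3*l^3*v^3 - 2*l^3*v^2 + l^3*v + 6*l^2*v^3 - 6*l^2*v^2 - 2*l^2*v + 9*l*v^3 + 6*l*v^2 - 3*l*v + 9*v^2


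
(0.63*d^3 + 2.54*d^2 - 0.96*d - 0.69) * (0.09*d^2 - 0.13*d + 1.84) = 0.0567*d^5 + 0.1467*d^4 + 0.7426*d^3 + 4.7363*d^2 - 1.6767*d - 1.2696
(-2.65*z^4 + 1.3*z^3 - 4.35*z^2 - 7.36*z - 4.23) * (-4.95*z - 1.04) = 13.1175*z^5 - 3.679*z^4 + 20.1805*z^3 + 40.956*z^2 + 28.5929*z + 4.3992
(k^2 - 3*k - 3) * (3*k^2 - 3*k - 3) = 3*k^4 - 12*k^3 - 3*k^2 + 18*k + 9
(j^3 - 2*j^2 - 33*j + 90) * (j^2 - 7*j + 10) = j^5 - 9*j^4 - 9*j^3 + 301*j^2 - 960*j + 900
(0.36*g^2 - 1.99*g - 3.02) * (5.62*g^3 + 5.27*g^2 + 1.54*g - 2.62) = 2.0232*g^5 - 9.2866*g^4 - 26.9053*g^3 - 19.9232*g^2 + 0.563*g + 7.9124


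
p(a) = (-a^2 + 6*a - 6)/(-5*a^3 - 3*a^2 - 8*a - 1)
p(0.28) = 1.23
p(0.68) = 0.25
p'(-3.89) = -0.07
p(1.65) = -0.03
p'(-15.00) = 0.00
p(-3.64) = -0.18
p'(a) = (6 - 2*a)/(-5*a^3 - 3*a^2 - 8*a - 1) + (-a^2 + 6*a - 6)*(15*a^2 + 6*a + 8)/(-5*a^3 - 3*a^2 - 8*a - 1)^2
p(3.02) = -0.02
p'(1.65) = -0.03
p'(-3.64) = -0.09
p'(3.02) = 0.01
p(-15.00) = -0.02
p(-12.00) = -0.03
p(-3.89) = -0.16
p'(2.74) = 0.01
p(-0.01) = 6.58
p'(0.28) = -5.23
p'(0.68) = -1.01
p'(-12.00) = 0.00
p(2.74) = -0.02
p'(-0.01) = -63.36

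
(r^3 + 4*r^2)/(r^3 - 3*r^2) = (r + 4)/(r - 3)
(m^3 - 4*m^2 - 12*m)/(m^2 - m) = (m^2 - 4*m - 12)/(m - 1)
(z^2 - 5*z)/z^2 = (z - 5)/z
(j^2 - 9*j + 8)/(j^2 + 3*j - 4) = (j - 8)/(j + 4)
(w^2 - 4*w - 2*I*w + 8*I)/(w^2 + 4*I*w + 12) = (w - 4)/(w + 6*I)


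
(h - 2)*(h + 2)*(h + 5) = h^3 + 5*h^2 - 4*h - 20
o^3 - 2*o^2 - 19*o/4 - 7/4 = (o - 7/2)*(o + 1/2)*(o + 1)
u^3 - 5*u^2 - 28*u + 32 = (u - 8)*(u - 1)*(u + 4)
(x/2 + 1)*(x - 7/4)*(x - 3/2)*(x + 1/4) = x^4/2 - x^3/2 - 67*x^2/32 + 137*x/64 + 21/32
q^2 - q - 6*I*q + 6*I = (q - 1)*(q - 6*I)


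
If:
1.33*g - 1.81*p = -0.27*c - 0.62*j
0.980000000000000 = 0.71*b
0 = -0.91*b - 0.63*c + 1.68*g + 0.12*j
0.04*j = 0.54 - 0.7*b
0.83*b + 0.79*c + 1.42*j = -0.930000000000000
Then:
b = 1.38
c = 16.52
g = 7.71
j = -10.65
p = 4.48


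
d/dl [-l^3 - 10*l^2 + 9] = l*(-3*l - 20)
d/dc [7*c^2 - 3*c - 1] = 14*c - 3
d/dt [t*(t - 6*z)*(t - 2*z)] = 3*t^2 - 16*t*z + 12*z^2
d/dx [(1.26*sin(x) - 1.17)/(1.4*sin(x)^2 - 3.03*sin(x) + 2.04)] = (-1.764*sin(x)^2 + 3.276*sin(x) - 0.974699999999999)*cos(x)/(1.96*sin(x)^4 - 8.484*sin(x)^3 + 14.8929*sin(x)^2 - 12.3624*sin(x) + 4.1616)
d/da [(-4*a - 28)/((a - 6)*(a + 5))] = 4*(a^2 + 14*a + 23)/(a^4 - 2*a^3 - 59*a^2 + 60*a + 900)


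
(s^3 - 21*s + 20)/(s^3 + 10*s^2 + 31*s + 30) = (s^2 - 5*s + 4)/(s^2 + 5*s + 6)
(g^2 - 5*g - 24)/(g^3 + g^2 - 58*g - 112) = (g + 3)/(g^2 + 9*g + 14)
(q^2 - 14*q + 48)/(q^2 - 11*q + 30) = (q - 8)/(q - 5)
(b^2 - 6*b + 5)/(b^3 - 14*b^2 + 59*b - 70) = (b - 1)/(b^2 - 9*b + 14)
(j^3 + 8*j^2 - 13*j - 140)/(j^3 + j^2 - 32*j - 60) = (j^2 + 3*j - 28)/(j^2 - 4*j - 12)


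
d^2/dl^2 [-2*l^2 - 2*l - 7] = -4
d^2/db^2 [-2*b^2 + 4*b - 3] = -4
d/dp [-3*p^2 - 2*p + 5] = -6*p - 2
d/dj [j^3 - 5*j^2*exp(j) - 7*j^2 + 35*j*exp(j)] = -5*j^2*exp(j) + 3*j^2 + 25*j*exp(j) - 14*j + 35*exp(j)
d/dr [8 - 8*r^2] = -16*r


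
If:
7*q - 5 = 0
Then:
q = 5/7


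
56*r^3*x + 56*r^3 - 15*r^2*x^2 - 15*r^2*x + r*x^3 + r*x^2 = (-8*r + x)*(-7*r + x)*(r*x + r)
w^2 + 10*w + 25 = (w + 5)^2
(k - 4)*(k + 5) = k^2 + k - 20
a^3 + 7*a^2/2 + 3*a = a*(a + 3/2)*(a + 2)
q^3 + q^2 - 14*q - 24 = (q - 4)*(q + 2)*(q + 3)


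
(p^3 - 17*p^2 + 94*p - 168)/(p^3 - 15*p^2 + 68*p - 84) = (p - 4)/(p - 2)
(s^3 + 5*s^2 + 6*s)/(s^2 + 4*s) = (s^2 + 5*s + 6)/(s + 4)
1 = 1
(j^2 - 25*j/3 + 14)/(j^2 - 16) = (j^2 - 25*j/3 + 14)/(j^2 - 16)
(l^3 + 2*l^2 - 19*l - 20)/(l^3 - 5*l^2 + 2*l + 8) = (l + 5)/(l - 2)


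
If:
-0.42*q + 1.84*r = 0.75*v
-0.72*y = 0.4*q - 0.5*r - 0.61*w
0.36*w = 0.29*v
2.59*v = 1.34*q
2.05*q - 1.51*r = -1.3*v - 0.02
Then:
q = -0.01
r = -0.00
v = -0.01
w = -0.00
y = -0.00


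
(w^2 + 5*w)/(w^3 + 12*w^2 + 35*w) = 1/(w + 7)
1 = 1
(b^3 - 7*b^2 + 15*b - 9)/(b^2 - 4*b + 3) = b - 3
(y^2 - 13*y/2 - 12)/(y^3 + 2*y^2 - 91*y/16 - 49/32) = 16*(2*y^2 - 13*y - 24)/(32*y^3 + 64*y^2 - 182*y - 49)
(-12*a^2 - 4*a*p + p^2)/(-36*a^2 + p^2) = (2*a + p)/(6*a + p)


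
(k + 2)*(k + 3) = k^2 + 5*k + 6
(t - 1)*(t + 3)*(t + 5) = t^3 + 7*t^2 + 7*t - 15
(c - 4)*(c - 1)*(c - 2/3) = c^3 - 17*c^2/3 + 22*c/3 - 8/3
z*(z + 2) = z^2 + 2*z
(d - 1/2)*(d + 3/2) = d^2 + d - 3/4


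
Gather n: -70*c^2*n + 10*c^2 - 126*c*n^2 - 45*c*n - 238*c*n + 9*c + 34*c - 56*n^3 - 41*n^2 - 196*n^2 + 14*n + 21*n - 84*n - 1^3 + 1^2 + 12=10*c^2 + 43*c - 56*n^3 + n^2*(-126*c - 237) + n*(-70*c^2 - 283*c - 49) + 12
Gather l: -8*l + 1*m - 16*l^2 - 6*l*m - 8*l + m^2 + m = -16*l^2 + l*(-6*m - 16) + m^2 + 2*m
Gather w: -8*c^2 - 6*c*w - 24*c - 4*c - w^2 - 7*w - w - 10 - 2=-8*c^2 - 28*c - w^2 + w*(-6*c - 8) - 12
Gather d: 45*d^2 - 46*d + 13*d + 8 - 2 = 45*d^2 - 33*d + 6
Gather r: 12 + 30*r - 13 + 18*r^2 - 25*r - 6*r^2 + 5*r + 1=12*r^2 + 10*r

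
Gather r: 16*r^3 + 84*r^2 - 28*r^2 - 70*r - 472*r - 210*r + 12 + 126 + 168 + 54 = 16*r^3 + 56*r^2 - 752*r + 360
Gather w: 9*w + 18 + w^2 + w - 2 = w^2 + 10*w + 16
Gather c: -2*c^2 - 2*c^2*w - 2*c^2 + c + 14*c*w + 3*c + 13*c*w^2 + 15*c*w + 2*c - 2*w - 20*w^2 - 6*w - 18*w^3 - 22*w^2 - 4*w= c^2*(-2*w - 4) + c*(13*w^2 + 29*w + 6) - 18*w^3 - 42*w^2 - 12*w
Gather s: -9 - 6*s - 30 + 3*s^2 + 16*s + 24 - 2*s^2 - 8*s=s^2 + 2*s - 15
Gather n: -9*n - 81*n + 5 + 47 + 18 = 70 - 90*n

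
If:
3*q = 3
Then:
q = 1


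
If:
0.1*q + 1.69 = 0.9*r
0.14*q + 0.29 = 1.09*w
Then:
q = 7.78571428571429*w - 2.07142857142857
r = 0.865079365079365*w + 1.64761904761905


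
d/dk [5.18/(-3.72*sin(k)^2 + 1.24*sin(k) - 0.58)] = (38.5392*sin(k) - 6.4232)*cos(k)/(3.72*sin(k)^2 - 1.24*sin(k) + 0.58)^2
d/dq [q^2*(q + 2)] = q*(3*q + 4)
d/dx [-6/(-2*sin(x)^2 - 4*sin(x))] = -6*(sin(x) + 1)*cos(x)/((sin(x) + 2)^2*sin(x)^2)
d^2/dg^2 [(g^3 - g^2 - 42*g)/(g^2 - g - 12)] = 60*(-g^3 - 36*g + 12)/(g^6 - 3*g^5 - 33*g^4 + 71*g^3 + 396*g^2 - 432*g - 1728)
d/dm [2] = 0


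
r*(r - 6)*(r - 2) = r^3 - 8*r^2 + 12*r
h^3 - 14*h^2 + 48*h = h*(h - 8)*(h - 6)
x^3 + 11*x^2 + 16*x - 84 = (x - 2)*(x + 6)*(x + 7)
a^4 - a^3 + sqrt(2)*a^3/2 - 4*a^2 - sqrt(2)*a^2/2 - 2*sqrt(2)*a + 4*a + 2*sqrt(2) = (a - 2)*(a - 1)*(a + 2)*(a + sqrt(2)/2)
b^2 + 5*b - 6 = (b - 1)*(b + 6)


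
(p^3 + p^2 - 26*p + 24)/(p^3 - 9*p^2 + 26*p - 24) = (p^2 + 5*p - 6)/(p^2 - 5*p + 6)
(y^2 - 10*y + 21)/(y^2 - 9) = (y - 7)/(y + 3)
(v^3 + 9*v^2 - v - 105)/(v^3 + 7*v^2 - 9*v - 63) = (v + 5)/(v + 3)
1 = 1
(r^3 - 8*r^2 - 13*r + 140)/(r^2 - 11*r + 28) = (r^2 - r - 20)/(r - 4)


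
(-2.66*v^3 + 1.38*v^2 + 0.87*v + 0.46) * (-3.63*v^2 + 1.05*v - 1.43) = 9.6558*v^5 - 7.8024*v^4 + 2.0947*v^3 - 2.7297*v^2 - 0.7611*v - 0.6578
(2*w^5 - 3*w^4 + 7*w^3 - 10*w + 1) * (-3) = -6*w^5 + 9*w^4 - 21*w^3 + 30*w - 3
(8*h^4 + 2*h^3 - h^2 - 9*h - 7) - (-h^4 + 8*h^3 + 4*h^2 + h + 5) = 9*h^4 - 6*h^3 - 5*h^2 - 10*h - 12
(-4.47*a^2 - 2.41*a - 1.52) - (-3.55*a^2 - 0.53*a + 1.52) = -0.92*a^2 - 1.88*a - 3.04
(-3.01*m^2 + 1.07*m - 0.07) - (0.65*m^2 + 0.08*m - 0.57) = -3.66*m^2 + 0.99*m + 0.5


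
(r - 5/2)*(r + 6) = r^2 + 7*r/2 - 15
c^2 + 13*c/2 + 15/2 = (c + 3/2)*(c + 5)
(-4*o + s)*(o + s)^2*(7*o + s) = -28*o^4 - 53*o^3*s - 21*o^2*s^2 + 5*o*s^3 + s^4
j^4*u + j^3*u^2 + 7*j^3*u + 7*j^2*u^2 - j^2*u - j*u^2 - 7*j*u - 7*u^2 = (j - 1)*(j + 7)*(j + u)*(j*u + u)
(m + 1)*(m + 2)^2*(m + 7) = m^4 + 12*m^3 + 43*m^2 + 60*m + 28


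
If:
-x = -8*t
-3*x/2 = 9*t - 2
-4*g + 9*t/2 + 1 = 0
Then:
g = 5/14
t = 2/21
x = 16/21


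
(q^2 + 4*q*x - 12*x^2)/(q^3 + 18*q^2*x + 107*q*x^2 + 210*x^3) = (q - 2*x)/(q^2 + 12*q*x + 35*x^2)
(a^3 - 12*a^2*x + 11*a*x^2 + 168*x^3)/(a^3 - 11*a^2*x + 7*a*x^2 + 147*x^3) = (-a + 8*x)/(-a + 7*x)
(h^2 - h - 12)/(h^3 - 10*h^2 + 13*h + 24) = (h^2 - h - 12)/(h^3 - 10*h^2 + 13*h + 24)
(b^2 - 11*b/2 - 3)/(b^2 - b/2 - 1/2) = (b - 6)/(b - 1)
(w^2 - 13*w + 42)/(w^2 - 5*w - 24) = (-w^2 + 13*w - 42)/(-w^2 + 5*w + 24)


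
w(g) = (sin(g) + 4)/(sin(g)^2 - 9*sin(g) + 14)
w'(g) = (-2*sin(g)*cos(g) + 9*cos(g))*(sin(g) + 4)/(sin(g)^2 - 9*sin(g) + 14)^2 + cos(g)/(sin(g)^2 - 9*sin(g) + 14) = (-8*sin(g) + cos(g)^2 + 49)*cos(g)/(sin(g)^2 - 9*sin(g) + 14)^2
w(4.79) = 0.13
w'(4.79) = 0.01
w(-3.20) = 0.30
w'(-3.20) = -0.27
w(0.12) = 0.32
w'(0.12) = 0.29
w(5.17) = 0.14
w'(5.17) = 0.05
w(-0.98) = 0.14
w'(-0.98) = 0.06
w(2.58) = 0.48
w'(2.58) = -0.43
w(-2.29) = 0.15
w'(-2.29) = -0.08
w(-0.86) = 0.15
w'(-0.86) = 0.08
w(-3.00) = 0.25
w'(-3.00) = -0.22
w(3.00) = 0.32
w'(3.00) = -0.30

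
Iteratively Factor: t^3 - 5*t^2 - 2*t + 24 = (t + 2)*(t^2 - 7*t + 12) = (t - 3)*(t + 2)*(t - 4)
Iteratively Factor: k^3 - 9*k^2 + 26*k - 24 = (k - 4)*(k^2 - 5*k + 6) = (k - 4)*(k - 3)*(k - 2)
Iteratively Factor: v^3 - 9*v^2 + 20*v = (v - 5)*(v^2 - 4*v) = (v - 5)*(v - 4)*(v)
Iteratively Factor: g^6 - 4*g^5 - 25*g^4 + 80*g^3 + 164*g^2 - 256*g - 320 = (g - 2)*(g^5 - 2*g^4 - 29*g^3 + 22*g^2 + 208*g + 160) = (g - 2)*(g + 4)*(g^4 - 6*g^3 - 5*g^2 + 42*g + 40) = (g - 2)*(g + 1)*(g + 4)*(g^3 - 7*g^2 + 2*g + 40) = (g - 4)*(g - 2)*(g + 1)*(g + 4)*(g^2 - 3*g - 10) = (g - 5)*(g - 4)*(g - 2)*(g + 1)*(g + 4)*(g + 2)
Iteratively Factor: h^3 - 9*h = (h - 3)*(h^2 + 3*h) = h*(h - 3)*(h + 3)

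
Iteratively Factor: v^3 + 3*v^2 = (v + 3)*(v^2) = v*(v + 3)*(v)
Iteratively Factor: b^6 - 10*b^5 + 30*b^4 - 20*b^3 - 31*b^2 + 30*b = (b - 2)*(b^5 - 8*b^4 + 14*b^3 + 8*b^2 - 15*b) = (b - 2)*(b - 1)*(b^4 - 7*b^3 + 7*b^2 + 15*b) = (b - 5)*(b - 2)*(b - 1)*(b^3 - 2*b^2 - 3*b) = (b - 5)*(b - 2)*(b - 1)*(b + 1)*(b^2 - 3*b) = b*(b - 5)*(b - 2)*(b - 1)*(b + 1)*(b - 3)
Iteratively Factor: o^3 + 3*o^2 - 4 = (o - 1)*(o^2 + 4*o + 4) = (o - 1)*(o + 2)*(o + 2)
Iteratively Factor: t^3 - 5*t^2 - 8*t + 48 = (t - 4)*(t^2 - t - 12) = (t - 4)^2*(t + 3)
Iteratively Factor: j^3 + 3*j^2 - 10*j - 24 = (j - 3)*(j^2 + 6*j + 8) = (j - 3)*(j + 2)*(j + 4)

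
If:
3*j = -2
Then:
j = -2/3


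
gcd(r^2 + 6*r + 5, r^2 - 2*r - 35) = r + 5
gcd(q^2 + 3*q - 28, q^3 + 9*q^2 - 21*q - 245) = q + 7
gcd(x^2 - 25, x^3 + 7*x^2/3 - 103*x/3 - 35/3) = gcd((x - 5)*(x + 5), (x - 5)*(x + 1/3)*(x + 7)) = x - 5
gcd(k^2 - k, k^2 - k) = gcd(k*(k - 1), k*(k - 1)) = k^2 - k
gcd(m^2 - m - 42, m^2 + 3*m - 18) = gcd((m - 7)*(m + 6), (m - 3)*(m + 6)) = m + 6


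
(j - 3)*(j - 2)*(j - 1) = j^3 - 6*j^2 + 11*j - 6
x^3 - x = x*(x - 1)*(x + 1)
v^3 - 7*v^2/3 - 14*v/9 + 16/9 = (v - 8/3)*(v - 2/3)*(v + 1)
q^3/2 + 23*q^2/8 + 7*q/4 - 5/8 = (q/2 + 1/2)*(q - 1/4)*(q + 5)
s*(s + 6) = s^2 + 6*s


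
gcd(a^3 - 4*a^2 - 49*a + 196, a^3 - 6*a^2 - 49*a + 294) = a^2 - 49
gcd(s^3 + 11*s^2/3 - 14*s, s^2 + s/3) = s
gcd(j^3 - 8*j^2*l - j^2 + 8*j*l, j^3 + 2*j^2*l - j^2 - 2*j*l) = j^2 - j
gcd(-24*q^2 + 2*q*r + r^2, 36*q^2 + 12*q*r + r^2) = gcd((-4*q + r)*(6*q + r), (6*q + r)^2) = 6*q + r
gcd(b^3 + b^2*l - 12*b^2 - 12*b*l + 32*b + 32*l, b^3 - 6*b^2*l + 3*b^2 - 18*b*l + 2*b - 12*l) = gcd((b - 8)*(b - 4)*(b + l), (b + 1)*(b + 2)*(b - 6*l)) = 1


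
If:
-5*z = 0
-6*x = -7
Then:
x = 7/6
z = 0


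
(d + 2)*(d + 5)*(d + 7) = d^3 + 14*d^2 + 59*d + 70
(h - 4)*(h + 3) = h^2 - h - 12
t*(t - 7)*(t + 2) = t^3 - 5*t^2 - 14*t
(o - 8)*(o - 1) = o^2 - 9*o + 8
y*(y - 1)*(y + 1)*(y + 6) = y^4 + 6*y^3 - y^2 - 6*y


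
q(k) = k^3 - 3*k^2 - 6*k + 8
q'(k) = 3*k^2 - 6*k - 6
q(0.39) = 5.26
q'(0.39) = -7.88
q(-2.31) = -6.47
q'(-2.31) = 23.87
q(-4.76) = -139.26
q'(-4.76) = 90.53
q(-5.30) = -193.35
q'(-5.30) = 110.07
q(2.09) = -8.51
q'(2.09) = -5.44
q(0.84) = 1.44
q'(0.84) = -8.92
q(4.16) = 3.11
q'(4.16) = 20.96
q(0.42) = 5.02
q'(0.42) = -7.99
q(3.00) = -10.00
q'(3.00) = 3.00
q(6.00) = 80.00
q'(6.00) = 66.00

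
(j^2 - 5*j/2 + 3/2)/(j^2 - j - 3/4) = 2*(j - 1)/(2*j + 1)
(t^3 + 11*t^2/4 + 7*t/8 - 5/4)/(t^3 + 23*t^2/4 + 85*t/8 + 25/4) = (2*t - 1)/(2*t + 5)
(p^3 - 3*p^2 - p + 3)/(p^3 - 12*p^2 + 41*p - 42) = (p^2 - 1)/(p^2 - 9*p + 14)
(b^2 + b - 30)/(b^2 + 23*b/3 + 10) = 3*(b - 5)/(3*b + 5)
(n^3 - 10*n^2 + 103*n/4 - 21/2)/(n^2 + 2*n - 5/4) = (2*n^2 - 19*n + 42)/(2*n + 5)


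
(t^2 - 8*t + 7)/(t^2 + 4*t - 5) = (t - 7)/(t + 5)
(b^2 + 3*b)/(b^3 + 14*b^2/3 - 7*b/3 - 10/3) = 3*b*(b + 3)/(3*b^3 + 14*b^2 - 7*b - 10)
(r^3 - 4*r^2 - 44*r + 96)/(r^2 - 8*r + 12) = (r^2 - 2*r - 48)/(r - 6)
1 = 1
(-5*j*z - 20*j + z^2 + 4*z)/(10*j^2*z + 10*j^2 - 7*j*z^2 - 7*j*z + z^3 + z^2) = (z + 4)/(-2*j*z - 2*j + z^2 + z)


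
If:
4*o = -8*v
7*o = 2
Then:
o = 2/7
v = -1/7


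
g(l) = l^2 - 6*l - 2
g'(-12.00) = -30.00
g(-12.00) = 214.00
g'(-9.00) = -24.00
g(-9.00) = 133.00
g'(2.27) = -1.46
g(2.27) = -10.47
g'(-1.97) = -9.94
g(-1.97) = 13.70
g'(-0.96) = -7.92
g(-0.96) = 4.68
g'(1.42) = -3.16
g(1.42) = -8.50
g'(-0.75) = -7.50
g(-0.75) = 3.06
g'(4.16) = 2.32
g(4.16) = -9.65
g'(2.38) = -1.24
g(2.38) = -10.62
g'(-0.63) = -7.26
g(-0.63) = 2.18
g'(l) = 2*l - 6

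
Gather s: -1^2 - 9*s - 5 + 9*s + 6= 0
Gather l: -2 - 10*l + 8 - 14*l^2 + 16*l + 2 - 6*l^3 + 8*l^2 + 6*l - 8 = -6*l^3 - 6*l^2 + 12*l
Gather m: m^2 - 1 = m^2 - 1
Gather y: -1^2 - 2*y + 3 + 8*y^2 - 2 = 8*y^2 - 2*y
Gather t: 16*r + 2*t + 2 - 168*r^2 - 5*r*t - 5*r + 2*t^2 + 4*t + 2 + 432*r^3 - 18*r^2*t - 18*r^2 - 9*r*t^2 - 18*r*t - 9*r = 432*r^3 - 186*r^2 + 2*r + t^2*(2 - 9*r) + t*(-18*r^2 - 23*r + 6) + 4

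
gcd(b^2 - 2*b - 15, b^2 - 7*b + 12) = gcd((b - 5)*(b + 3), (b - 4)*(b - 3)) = 1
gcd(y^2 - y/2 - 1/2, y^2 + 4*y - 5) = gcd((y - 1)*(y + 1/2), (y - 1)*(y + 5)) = y - 1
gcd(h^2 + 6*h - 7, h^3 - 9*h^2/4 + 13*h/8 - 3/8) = h - 1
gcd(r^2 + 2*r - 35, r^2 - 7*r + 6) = 1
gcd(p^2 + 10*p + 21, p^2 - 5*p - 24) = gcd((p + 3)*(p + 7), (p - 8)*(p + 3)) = p + 3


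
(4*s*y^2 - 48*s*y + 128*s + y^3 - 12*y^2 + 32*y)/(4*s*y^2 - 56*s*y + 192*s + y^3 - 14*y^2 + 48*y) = (y - 4)/(y - 6)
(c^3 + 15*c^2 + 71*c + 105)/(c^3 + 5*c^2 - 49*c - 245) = (c + 3)/(c - 7)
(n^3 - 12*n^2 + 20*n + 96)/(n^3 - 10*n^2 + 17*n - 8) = (n^2 - 4*n - 12)/(n^2 - 2*n + 1)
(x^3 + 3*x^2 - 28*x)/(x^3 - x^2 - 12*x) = (x + 7)/(x + 3)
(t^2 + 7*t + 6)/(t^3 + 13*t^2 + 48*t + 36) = 1/(t + 6)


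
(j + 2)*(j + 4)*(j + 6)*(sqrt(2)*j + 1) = sqrt(2)*j^4 + j^3 + 12*sqrt(2)*j^3 + 12*j^2 + 44*sqrt(2)*j^2 + 44*j + 48*sqrt(2)*j + 48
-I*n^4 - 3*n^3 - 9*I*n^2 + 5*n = n*(n - 5*I)*(n + I)*(-I*n + 1)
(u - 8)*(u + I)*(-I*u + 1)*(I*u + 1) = u^4 - 8*u^3 + I*u^3 + u^2 - 8*I*u^2 - 8*u + I*u - 8*I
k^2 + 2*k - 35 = (k - 5)*(k + 7)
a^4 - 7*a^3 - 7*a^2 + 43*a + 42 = (a - 7)*(a - 3)*(a + 1)*(a + 2)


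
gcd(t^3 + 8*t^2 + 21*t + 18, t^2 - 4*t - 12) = t + 2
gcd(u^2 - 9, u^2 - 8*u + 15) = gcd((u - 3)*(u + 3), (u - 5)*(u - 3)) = u - 3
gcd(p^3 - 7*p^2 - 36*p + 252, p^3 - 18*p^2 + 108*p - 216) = p - 6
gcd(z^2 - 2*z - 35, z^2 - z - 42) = z - 7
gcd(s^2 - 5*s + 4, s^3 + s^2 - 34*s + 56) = s - 4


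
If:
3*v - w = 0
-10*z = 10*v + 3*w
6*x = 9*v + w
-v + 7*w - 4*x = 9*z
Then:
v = 0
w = 0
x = 0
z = 0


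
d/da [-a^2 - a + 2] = -2*a - 1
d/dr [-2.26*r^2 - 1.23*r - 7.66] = -4.52*r - 1.23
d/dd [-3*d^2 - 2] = -6*d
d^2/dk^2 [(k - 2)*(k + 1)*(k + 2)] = 6*k + 2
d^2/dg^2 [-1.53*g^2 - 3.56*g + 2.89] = -3.06000000000000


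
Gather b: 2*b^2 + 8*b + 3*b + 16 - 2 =2*b^2 + 11*b + 14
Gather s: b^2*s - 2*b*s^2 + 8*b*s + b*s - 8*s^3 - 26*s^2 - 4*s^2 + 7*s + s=-8*s^3 + s^2*(-2*b - 30) + s*(b^2 + 9*b + 8)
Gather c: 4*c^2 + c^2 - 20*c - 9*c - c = 5*c^2 - 30*c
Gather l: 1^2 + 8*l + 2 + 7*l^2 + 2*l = 7*l^2 + 10*l + 3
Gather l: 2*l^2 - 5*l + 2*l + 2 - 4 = 2*l^2 - 3*l - 2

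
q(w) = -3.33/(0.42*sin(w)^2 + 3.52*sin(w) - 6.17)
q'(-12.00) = 0.64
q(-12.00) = 0.80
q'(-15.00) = -0.11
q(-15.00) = 0.40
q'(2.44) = -0.75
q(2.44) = 0.89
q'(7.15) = 0.85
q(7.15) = 1.03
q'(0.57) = 0.65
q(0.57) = 0.80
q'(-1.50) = 0.01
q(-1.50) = 0.36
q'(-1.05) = 0.06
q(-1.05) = 0.37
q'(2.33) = -0.82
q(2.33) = 0.98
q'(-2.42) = -0.11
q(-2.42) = 0.40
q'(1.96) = -0.83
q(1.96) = 1.30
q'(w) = -3.33*(-0.84*sin(w)*cos(w) - 3.52*cos(w))/(0.42*sin(w)^2 + 3.52*sin(w) - 6.17)^2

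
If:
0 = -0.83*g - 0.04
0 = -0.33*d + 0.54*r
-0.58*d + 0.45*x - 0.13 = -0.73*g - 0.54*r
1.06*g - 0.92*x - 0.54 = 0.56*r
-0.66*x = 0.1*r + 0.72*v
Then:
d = -1.09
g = -0.05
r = -0.67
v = 0.31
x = -0.24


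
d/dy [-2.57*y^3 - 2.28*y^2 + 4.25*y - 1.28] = -7.71*y^2 - 4.56*y + 4.25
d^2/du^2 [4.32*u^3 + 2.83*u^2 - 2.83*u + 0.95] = 25.92*u + 5.66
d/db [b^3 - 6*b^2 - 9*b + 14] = 3*b^2 - 12*b - 9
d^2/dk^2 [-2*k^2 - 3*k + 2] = -4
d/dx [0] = 0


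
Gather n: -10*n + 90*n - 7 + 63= 80*n + 56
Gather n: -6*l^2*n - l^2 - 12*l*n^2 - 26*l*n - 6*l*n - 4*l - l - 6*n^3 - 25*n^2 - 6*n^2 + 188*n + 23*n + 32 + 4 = -l^2 - 5*l - 6*n^3 + n^2*(-12*l - 31) + n*(-6*l^2 - 32*l + 211) + 36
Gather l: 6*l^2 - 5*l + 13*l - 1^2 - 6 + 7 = 6*l^2 + 8*l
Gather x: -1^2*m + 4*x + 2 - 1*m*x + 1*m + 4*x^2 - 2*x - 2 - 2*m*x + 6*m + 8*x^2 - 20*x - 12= 6*m + 12*x^2 + x*(-3*m - 18) - 12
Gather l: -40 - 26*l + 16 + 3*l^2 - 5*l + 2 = 3*l^2 - 31*l - 22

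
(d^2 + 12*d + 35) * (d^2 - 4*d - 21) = d^4 + 8*d^3 - 34*d^2 - 392*d - 735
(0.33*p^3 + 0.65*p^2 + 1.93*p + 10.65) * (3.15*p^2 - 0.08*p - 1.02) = 1.0395*p^5 + 2.0211*p^4 + 5.6909*p^3 + 32.7301*p^2 - 2.8206*p - 10.863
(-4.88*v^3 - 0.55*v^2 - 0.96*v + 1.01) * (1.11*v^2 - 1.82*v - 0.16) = -5.4168*v^5 + 8.2711*v^4 + 0.7162*v^3 + 2.9563*v^2 - 1.6846*v - 0.1616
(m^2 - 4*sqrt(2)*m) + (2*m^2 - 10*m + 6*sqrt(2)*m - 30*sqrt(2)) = 3*m^2 - 10*m + 2*sqrt(2)*m - 30*sqrt(2)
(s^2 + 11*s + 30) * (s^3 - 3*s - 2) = s^5 + 11*s^4 + 27*s^3 - 35*s^2 - 112*s - 60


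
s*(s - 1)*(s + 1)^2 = s^4 + s^3 - s^2 - s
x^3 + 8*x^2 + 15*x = x*(x + 3)*(x + 5)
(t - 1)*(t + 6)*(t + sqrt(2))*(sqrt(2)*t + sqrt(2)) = sqrt(2)*t^4 + 2*t^3 + 6*sqrt(2)*t^3 - sqrt(2)*t^2 + 12*t^2 - 6*sqrt(2)*t - 2*t - 12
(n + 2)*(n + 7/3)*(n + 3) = n^3 + 22*n^2/3 + 53*n/3 + 14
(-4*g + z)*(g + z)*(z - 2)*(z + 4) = -4*g^2*z^2 - 8*g^2*z + 32*g^2 - 3*g*z^3 - 6*g*z^2 + 24*g*z + z^4 + 2*z^3 - 8*z^2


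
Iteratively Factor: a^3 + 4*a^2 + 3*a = (a + 1)*(a^2 + 3*a) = a*(a + 1)*(a + 3)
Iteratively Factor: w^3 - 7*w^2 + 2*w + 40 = (w - 5)*(w^2 - 2*w - 8) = (w - 5)*(w - 4)*(w + 2)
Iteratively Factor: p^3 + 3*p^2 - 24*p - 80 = (p + 4)*(p^2 - p - 20) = (p - 5)*(p + 4)*(p + 4)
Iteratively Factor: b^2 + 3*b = (b + 3)*(b)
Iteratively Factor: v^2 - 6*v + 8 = (v - 2)*(v - 4)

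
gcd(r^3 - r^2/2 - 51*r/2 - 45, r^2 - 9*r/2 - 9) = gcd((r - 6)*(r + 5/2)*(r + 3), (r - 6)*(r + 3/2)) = r - 6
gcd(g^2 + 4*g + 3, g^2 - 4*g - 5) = g + 1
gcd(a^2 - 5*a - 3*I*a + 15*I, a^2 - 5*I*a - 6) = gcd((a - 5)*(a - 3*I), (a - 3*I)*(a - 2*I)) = a - 3*I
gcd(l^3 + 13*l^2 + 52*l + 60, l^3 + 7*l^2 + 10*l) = l^2 + 7*l + 10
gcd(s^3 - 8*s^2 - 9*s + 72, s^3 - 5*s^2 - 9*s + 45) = s^2 - 9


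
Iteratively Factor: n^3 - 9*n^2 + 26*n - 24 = (n - 3)*(n^2 - 6*n + 8) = (n - 3)*(n - 2)*(n - 4)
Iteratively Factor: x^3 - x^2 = (x - 1)*(x^2) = x*(x - 1)*(x)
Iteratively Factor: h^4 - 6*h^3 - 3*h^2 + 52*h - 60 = (h - 2)*(h^3 - 4*h^2 - 11*h + 30) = (h - 5)*(h - 2)*(h^2 + h - 6) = (h - 5)*(h - 2)*(h + 3)*(h - 2)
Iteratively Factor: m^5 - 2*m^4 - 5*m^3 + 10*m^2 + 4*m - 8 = (m - 2)*(m^4 - 5*m^2 + 4) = (m - 2)*(m + 2)*(m^3 - 2*m^2 - m + 2) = (m - 2)*(m + 1)*(m + 2)*(m^2 - 3*m + 2) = (m - 2)*(m - 1)*(m + 1)*(m + 2)*(m - 2)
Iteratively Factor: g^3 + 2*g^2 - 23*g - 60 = (g + 4)*(g^2 - 2*g - 15) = (g + 3)*(g + 4)*(g - 5)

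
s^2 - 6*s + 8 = (s - 4)*(s - 2)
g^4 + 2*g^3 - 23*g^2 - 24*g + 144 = (g - 3)^2*(g + 4)^2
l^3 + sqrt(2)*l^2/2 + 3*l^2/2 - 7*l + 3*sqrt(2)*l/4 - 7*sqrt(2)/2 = (l - 2)*(l + 7/2)*(l + sqrt(2)/2)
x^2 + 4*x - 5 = (x - 1)*(x + 5)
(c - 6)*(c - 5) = c^2 - 11*c + 30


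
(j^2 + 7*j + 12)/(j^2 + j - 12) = (j + 3)/(j - 3)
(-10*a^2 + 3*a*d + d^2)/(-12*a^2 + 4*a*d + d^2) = (5*a + d)/(6*a + d)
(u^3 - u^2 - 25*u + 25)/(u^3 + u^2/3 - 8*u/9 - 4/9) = 9*(u^2 - 25)/(9*u^2 + 12*u + 4)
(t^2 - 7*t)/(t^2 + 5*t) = (t - 7)/(t + 5)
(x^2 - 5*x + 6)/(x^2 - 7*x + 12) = (x - 2)/(x - 4)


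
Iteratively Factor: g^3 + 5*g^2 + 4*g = (g + 1)*(g^2 + 4*g) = (g + 1)*(g + 4)*(g)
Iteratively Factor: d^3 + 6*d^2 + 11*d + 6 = (d + 3)*(d^2 + 3*d + 2) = (d + 1)*(d + 3)*(d + 2)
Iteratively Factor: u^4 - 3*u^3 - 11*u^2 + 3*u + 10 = (u - 5)*(u^3 + 2*u^2 - u - 2) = (u - 5)*(u + 1)*(u^2 + u - 2) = (u - 5)*(u + 1)*(u + 2)*(u - 1)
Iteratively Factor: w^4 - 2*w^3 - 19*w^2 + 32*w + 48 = (w - 4)*(w^3 + 2*w^2 - 11*w - 12) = (w - 4)*(w - 3)*(w^2 + 5*w + 4) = (w - 4)*(w - 3)*(w + 4)*(w + 1)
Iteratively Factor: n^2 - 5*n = (n)*(n - 5)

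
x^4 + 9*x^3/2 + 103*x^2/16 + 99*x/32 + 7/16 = (x + 1/4)*(x + 1/2)*(x + 7/4)*(x + 2)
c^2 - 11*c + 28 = (c - 7)*(c - 4)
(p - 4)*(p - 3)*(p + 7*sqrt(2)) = p^3 - 7*p^2 + 7*sqrt(2)*p^2 - 49*sqrt(2)*p + 12*p + 84*sqrt(2)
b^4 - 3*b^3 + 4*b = b*(b - 2)^2*(b + 1)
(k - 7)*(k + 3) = k^2 - 4*k - 21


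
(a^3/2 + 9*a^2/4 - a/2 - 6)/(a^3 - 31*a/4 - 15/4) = (-2*a^3 - 9*a^2 + 2*a + 24)/(-4*a^3 + 31*a + 15)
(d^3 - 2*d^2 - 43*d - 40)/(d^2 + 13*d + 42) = (d^3 - 2*d^2 - 43*d - 40)/(d^2 + 13*d + 42)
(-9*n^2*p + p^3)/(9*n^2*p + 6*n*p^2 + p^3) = (-3*n + p)/(3*n + p)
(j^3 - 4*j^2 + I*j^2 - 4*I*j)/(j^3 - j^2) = (j^2 + j*(-4 + I) - 4*I)/(j*(j - 1))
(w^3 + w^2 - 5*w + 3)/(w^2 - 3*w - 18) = (w^2 - 2*w + 1)/(w - 6)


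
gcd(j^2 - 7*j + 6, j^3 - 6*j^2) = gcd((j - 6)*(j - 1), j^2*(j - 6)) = j - 6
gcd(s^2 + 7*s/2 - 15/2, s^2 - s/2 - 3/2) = s - 3/2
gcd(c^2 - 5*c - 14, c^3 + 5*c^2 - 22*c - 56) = c + 2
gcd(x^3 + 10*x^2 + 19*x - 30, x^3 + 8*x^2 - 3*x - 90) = x^2 + 11*x + 30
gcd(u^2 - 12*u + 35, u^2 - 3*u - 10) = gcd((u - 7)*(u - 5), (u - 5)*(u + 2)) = u - 5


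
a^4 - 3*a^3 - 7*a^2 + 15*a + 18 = (a - 3)^2*(a + 1)*(a + 2)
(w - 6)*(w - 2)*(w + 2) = w^3 - 6*w^2 - 4*w + 24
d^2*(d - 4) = d^3 - 4*d^2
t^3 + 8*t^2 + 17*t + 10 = (t + 1)*(t + 2)*(t + 5)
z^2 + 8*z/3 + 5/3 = (z + 1)*(z + 5/3)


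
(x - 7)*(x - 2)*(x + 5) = x^3 - 4*x^2 - 31*x + 70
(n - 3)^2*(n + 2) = n^3 - 4*n^2 - 3*n + 18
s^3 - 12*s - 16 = (s - 4)*(s + 2)^2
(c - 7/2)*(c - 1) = c^2 - 9*c/2 + 7/2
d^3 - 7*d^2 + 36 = (d - 6)*(d - 3)*(d + 2)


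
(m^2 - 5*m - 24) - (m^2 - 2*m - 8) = -3*m - 16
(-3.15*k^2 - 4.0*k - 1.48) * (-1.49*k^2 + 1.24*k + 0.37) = 4.6935*k^4 + 2.054*k^3 - 3.9203*k^2 - 3.3152*k - 0.5476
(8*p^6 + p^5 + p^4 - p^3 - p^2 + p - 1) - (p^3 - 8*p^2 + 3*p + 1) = 8*p^6 + p^5 + p^4 - 2*p^3 + 7*p^2 - 2*p - 2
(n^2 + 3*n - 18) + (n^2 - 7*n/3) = 2*n^2 + 2*n/3 - 18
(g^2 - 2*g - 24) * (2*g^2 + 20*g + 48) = 2*g^4 + 16*g^3 - 40*g^2 - 576*g - 1152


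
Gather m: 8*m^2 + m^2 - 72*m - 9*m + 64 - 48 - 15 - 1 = 9*m^2 - 81*m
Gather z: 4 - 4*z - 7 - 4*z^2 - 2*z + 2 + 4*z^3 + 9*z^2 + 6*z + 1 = 4*z^3 + 5*z^2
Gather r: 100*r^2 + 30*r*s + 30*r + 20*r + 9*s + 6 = 100*r^2 + r*(30*s + 50) + 9*s + 6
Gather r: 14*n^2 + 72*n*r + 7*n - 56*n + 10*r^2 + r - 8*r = 14*n^2 - 49*n + 10*r^2 + r*(72*n - 7)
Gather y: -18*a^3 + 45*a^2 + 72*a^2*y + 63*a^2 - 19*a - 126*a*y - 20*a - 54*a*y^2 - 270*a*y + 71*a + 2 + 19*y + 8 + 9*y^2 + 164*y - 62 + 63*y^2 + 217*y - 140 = -18*a^3 + 108*a^2 + 32*a + y^2*(72 - 54*a) + y*(72*a^2 - 396*a + 400) - 192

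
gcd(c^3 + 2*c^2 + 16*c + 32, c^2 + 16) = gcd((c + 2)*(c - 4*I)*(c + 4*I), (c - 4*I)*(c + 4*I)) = c^2 + 16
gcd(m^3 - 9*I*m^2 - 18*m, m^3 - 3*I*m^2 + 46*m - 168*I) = m - 6*I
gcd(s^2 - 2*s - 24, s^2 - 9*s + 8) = 1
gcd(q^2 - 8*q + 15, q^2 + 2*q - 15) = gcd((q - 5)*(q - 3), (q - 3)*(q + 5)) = q - 3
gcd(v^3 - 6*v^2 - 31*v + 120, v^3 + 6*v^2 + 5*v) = v + 5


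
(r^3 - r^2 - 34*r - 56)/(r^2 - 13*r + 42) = (r^2 + 6*r + 8)/(r - 6)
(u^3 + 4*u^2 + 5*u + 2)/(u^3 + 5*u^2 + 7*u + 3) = (u + 2)/(u + 3)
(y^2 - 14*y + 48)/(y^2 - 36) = (y - 8)/(y + 6)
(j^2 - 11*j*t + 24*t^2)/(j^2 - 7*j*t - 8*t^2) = (j - 3*t)/(j + t)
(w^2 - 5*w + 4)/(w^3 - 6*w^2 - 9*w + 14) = (w - 4)/(w^2 - 5*w - 14)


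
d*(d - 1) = d^2 - d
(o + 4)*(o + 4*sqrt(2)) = o^2 + 4*o + 4*sqrt(2)*o + 16*sqrt(2)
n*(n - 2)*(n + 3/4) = n^3 - 5*n^2/4 - 3*n/2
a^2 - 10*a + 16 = (a - 8)*(a - 2)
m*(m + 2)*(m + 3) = m^3 + 5*m^2 + 6*m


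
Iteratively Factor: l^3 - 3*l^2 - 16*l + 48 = (l - 4)*(l^2 + l - 12) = (l - 4)*(l - 3)*(l + 4)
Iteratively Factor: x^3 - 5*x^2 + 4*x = (x)*(x^2 - 5*x + 4) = x*(x - 4)*(x - 1)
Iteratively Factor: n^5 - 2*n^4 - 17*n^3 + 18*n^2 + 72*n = (n)*(n^4 - 2*n^3 - 17*n^2 + 18*n + 72) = n*(n - 3)*(n^3 + n^2 - 14*n - 24) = n*(n - 4)*(n - 3)*(n^2 + 5*n + 6) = n*(n - 4)*(n - 3)*(n + 2)*(n + 3)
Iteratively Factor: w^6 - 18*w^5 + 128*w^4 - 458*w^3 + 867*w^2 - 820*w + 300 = (w - 2)*(w^5 - 16*w^4 + 96*w^3 - 266*w^2 + 335*w - 150) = (w - 2)^2*(w^4 - 14*w^3 + 68*w^2 - 130*w + 75) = (w - 5)*(w - 2)^2*(w^3 - 9*w^2 + 23*w - 15) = (w - 5)^2*(w - 2)^2*(w^2 - 4*w + 3) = (w - 5)^2*(w - 3)*(w - 2)^2*(w - 1)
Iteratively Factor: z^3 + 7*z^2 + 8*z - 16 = (z - 1)*(z^2 + 8*z + 16) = (z - 1)*(z + 4)*(z + 4)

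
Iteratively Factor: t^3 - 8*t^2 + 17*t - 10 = (t - 5)*(t^2 - 3*t + 2) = (t - 5)*(t - 2)*(t - 1)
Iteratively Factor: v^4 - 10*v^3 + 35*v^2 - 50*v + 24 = (v - 1)*(v^3 - 9*v^2 + 26*v - 24) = (v - 2)*(v - 1)*(v^2 - 7*v + 12) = (v - 3)*(v - 2)*(v - 1)*(v - 4)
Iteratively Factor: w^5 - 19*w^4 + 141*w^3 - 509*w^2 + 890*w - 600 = (w - 5)*(w^4 - 14*w^3 + 71*w^2 - 154*w + 120) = (w - 5)^2*(w^3 - 9*w^2 + 26*w - 24) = (w - 5)^2*(w - 3)*(w^2 - 6*w + 8) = (w - 5)^2*(w - 3)*(w - 2)*(w - 4)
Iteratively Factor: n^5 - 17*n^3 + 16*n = (n)*(n^4 - 17*n^2 + 16) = n*(n - 1)*(n^3 + n^2 - 16*n - 16) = n*(n - 1)*(n + 1)*(n^2 - 16) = n*(n - 1)*(n + 1)*(n + 4)*(n - 4)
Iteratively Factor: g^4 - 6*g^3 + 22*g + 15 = (g - 3)*(g^3 - 3*g^2 - 9*g - 5) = (g - 5)*(g - 3)*(g^2 + 2*g + 1) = (g - 5)*(g - 3)*(g + 1)*(g + 1)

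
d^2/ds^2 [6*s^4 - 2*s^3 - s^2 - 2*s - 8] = 72*s^2 - 12*s - 2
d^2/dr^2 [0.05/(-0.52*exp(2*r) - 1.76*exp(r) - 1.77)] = ((0.104*exp(r) + 0.088)*(0.52*exp(2*r) + 1.76*exp(r) + 1.77) - 0.05*(1.04*exp(r) + 1.76)*(2.08*exp(r) + 3.52)*exp(r))*exp(r)/(0.52*exp(2*r) + 1.76*exp(r) + 1.77)^3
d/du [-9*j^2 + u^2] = 2*u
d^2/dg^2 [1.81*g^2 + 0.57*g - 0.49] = 3.62000000000000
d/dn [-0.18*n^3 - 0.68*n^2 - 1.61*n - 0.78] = -0.54*n^2 - 1.36*n - 1.61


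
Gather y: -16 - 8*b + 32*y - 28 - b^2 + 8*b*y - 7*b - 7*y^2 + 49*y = -b^2 - 15*b - 7*y^2 + y*(8*b + 81) - 44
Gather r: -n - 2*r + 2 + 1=-n - 2*r + 3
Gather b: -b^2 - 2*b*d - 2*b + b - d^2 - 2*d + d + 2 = -b^2 + b*(-2*d - 1) - d^2 - d + 2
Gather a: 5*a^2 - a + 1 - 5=5*a^2 - a - 4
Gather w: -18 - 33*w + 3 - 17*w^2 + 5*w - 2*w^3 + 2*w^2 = -2*w^3 - 15*w^2 - 28*w - 15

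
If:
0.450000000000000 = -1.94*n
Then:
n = -0.23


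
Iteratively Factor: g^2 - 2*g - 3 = (g - 3)*(g + 1)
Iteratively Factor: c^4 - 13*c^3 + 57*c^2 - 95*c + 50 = (c - 5)*(c^3 - 8*c^2 + 17*c - 10) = (c - 5)*(c - 1)*(c^2 - 7*c + 10) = (c - 5)^2*(c - 1)*(c - 2)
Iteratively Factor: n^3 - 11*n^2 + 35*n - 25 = (n - 5)*(n^2 - 6*n + 5) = (n - 5)*(n - 1)*(n - 5)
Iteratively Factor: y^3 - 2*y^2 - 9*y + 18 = (y + 3)*(y^2 - 5*y + 6) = (y - 3)*(y + 3)*(y - 2)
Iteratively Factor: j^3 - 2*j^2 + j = (j - 1)*(j^2 - j) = (j - 1)^2*(j)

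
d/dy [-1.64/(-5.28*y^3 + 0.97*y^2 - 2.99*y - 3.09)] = (-25.9776*y^2 + 3.1816*y - 4.9036)/(5.28*y^3 - 0.97*y^2 + 2.99*y + 3.09)^2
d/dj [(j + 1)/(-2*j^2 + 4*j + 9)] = (-2*j^2 + 4*j + 4*(j - 1)*(j + 1) + 9)/(-2*j^2 + 4*j + 9)^2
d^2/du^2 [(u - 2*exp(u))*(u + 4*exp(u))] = 2*u*exp(u) - 32*exp(2*u) + 4*exp(u) + 2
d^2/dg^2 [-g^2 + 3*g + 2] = -2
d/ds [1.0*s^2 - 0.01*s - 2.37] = 2.0*s - 0.01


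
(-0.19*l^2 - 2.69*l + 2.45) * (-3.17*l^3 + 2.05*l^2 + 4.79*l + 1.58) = 0.6023*l^5 + 8.1378*l^4 - 14.1911*l^3 - 8.1628*l^2 + 7.4853*l + 3.871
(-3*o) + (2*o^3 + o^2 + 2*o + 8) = 2*o^3 + o^2 - o + 8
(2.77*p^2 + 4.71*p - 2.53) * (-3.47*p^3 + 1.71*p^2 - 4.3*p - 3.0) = -9.6119*p^5 - 11.607*p^4 + 4.9222*p^3 - 32.8893*p^2 - 3.251*p + 7.59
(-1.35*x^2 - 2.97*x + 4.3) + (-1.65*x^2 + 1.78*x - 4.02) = -3.0*x^2 - 1.19*x + 0.28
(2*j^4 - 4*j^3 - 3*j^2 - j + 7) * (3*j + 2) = 6*j^5 - 8*j^4 - 17*j^3 - 9*j^2 + 19*j + 14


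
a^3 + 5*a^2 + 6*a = a*(a + 2)*(a + 3)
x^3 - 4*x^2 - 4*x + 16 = (x - 4)*(x - 2)*(x + 2)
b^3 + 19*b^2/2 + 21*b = b*(b + 7/2)*(b + 6)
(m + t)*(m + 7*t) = m^2 + 8*m*t + 7*t^2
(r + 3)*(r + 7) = r^2 + 10*r + 21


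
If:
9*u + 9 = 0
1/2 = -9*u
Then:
No Solution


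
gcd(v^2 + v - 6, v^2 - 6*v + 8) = v - 2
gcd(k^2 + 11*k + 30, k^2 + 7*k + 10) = k + 5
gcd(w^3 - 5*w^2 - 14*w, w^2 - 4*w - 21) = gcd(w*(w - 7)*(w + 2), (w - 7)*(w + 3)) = w - 7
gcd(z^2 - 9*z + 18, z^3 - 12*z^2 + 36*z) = z - 6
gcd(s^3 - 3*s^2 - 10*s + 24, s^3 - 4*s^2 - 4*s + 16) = s^2 - 6*s + 8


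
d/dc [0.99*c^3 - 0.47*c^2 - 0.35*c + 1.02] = 2.97*c^2 - 0.94*c - 0.35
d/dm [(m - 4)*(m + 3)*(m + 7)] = 3*m^2 + 12*m - 19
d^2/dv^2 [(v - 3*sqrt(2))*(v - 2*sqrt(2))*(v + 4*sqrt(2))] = 6*v - 2*sqrt(2)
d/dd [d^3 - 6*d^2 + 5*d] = 3*d^2 - 12*d + 5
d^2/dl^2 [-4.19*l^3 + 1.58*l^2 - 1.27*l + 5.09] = 3.16 - 25.14*l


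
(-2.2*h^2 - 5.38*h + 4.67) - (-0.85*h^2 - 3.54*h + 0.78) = -1.35*h^2 - 1.84*h + 3.89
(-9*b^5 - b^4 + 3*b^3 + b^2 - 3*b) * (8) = -72*b^5 - 8*b^4 + 24*b^3 + 8*b^2 - 24*b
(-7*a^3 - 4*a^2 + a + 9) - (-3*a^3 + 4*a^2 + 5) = -4*a^3 - 8*a^2 + a + 4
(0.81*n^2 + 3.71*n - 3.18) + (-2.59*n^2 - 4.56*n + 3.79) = -1.78*n^2 - 0.85*n + 0.61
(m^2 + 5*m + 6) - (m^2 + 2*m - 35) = 3*m + 41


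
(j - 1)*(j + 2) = j^2 + j - 2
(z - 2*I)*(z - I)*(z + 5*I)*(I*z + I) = I*z^4 - 2*z^3 + I*z^3 - 2*z^2 + 13*I*z^2 + 10*z + 13*I*z + 10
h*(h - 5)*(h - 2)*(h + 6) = h^4 - h^3 - 32*h^2 + 60*h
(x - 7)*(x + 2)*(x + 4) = x^3 - x^2 - 34*x - 56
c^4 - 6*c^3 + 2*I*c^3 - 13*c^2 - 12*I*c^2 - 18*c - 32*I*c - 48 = (c - 8)*(c + 2)*(c - I)*(c + 3*I)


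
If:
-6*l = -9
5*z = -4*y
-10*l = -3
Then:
No Solution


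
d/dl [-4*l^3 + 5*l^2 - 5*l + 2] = -12*l^2 + 10*l - 5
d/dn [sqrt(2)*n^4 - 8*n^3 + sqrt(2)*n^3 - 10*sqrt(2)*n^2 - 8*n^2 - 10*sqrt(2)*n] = 4*sqrt(2)*n^3 - 24*n^2 + 3*sqrt(2)*n^2 - 20*sqrt(2)*n - 16*n - 10*sqrt(2)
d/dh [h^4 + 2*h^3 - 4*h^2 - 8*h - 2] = 4*h^3 + 6*h^2 - 8*h - 8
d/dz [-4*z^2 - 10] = -8*z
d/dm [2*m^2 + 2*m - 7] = 4*m + 2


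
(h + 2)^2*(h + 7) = h^3 + 11*h^2 + 32*h + 28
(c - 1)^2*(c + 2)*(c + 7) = c^4 + 7*c^3 - 3*c^2 - 19*c + 14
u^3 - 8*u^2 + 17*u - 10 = (u - 5)*(u - 2)*(u - 1)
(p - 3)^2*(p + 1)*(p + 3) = p^4 - 2*p^3 - 12*p^2 + 18*p + 27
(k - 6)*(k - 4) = k^2 - 10*k + 24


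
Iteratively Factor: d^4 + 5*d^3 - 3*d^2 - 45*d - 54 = (d + 2)*(d^3 + 3*d^2 - 9*d - 27) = (d - 3)*(d + 2)*(d^2 + 6*d + 9) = (d - 3)*(d + 2)*(d + 3)*(d + 3)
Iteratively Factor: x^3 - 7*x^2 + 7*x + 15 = (x - 5)*(x^2 - 2*x - 3) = (x - 5)*(x - 3)*(x + 1)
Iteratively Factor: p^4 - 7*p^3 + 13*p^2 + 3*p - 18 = (p - 2)*(p^3 - 5*p^2 + 3*p + 9) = (p - 2)*(p + 1)*(p^2 - 6*p + 9) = (p - 3)*(p - 2)*(p + 1)*(p - 3)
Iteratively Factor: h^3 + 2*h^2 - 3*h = (h - 1)*(h^2 + 3*h) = h*(h - 1)*(h + 3)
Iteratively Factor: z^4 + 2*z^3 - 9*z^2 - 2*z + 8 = (z + 1)*(z^3 + z^2 - 10*z + 8) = (z - 1)*(z + 1)*(z^2 + 2*z - 8) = (z - 2)*(z - 1)*(z + 1)*(z + 4)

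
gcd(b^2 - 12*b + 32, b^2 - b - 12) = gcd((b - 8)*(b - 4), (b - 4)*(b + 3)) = b - 4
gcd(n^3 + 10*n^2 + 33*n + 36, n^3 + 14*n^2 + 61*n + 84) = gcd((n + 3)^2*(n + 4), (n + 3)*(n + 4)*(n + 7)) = n^2 + 7*n + 12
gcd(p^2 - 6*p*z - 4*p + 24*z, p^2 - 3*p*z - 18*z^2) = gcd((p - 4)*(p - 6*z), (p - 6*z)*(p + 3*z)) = -p + 6*z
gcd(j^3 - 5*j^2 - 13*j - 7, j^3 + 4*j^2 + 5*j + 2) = j^2 + 2*j + 1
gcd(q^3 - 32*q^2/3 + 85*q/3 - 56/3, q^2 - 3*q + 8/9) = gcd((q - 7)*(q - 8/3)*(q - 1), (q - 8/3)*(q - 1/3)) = q - 8/3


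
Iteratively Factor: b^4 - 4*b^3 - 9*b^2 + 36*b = (b - 3)*(b^3 - b^2 - 12*b) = (b - 4)*(b - 3)*(b^2 + 3*b) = (b - 4)*(b - 3)*(b + 3)*(b)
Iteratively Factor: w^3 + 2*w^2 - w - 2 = (w + 2)*(w^2 - 1) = (w - 1)*(w + 2)*(w + 1)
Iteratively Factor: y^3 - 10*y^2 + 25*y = (y - 5)*(y^2 - 5*y) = (y - 5)^2*(y)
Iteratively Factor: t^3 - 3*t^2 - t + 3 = (t + 1)*(t^2 - 4*t + 3) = (t - 1)*(t + 1)*(t - 3)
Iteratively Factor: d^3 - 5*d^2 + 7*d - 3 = (d - 1)*(d^2 - 4*d + 3) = (d - 3)*(d - 1)*(d - 1)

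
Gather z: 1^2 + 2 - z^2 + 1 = 4 - z^2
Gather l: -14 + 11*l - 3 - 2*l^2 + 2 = -2*l^2 + 11*l - 15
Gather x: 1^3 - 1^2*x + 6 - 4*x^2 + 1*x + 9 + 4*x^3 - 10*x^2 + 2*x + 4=4*x^3 - 14*x^2 + 2*x + 20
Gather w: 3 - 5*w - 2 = 1 - 5*w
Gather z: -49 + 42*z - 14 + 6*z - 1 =48*z - 64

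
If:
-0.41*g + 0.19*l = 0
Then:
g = 0.463414634146341*l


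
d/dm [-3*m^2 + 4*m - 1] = 4 - 6*m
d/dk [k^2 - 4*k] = 2*k - 4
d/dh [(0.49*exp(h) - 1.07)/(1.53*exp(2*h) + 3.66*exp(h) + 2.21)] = (-0.7497*exp(2*h) + 3.2742*exp(h) + 4.9991)*exp(h)/(2.3409*exp(4*h) + 11.1996*exp(3*h) + 20.1582*exp(2*h) + 16.1772*exp(h) + 4.8841)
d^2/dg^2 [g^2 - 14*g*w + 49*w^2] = 2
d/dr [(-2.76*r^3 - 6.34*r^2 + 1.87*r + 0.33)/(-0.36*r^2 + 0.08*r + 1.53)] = (0.9936*r^4 - 0.4416*r^3 - 12.5024*r^2 - 19.1628*r + 2.8347)/(0.1296*r^4 - 0.0576*r^3 - 1.0952*r^2 + 0.2448*r + 2.3409)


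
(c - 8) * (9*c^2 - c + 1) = 9*c^3 - 73*c^2 + 9*c - 8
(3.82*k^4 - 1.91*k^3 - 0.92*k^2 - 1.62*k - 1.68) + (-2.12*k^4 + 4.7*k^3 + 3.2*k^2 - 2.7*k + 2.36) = 1.7*k^4 + 2.79*k^3 + 2.28*k^2 - 4.32*k + 0.68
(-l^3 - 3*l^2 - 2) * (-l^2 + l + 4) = l^5 + 2*l^4 - 7*l^3 - 10*l^2 - 2*l - 8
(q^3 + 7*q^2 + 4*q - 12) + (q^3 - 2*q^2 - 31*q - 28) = 2*q^3 + 5*q^2 - 27*q - 40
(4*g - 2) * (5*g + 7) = 20*g^2 + 18*g - 14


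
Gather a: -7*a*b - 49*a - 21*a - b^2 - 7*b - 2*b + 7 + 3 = a*(-7*b - 70) - b^2 - 9*b + 10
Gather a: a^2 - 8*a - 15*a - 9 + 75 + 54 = a^2 - 23*a + 120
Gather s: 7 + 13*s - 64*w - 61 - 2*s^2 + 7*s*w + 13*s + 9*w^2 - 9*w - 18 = -2*s^2 + s*(7*w + 26) + 9*w^2 - 73*w - 72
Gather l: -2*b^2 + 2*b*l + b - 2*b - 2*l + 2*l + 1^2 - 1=-2*b^2 + 2*b*l - b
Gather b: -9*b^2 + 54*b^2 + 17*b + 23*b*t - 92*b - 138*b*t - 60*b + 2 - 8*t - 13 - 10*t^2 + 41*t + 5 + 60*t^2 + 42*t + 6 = 45*b^2 + b*(-115*t - 135) + 50*t^2 + 75*t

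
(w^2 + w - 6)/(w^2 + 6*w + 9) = (w - 2)/(w + 3)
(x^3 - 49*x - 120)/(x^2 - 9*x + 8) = (x^2 + 8*x + 15)/(x - 1)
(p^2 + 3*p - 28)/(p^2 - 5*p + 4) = (p + 7)/(p - 1)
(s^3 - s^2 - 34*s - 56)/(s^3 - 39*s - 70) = (s + 4)/(s + 5)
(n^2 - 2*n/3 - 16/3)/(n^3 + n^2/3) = (3*n^2 - 2*n - 16)/(n^2*(3*n + 1))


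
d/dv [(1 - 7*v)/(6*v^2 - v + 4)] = (-42*v^2 + 7*v + (7*v - 1)*(12*v - 1) - 28)/(6*v^2 - v + 4)^2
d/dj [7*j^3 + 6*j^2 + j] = 21*j^2 + 12*j + 1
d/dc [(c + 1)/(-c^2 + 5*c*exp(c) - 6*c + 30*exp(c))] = (-c^2 + 5*c*exp(c) - 6*c - (c + 1)*(5*c*exp(c) - 2*c + 35*exp(c) - 6) + 30*exp(c))/(c^2 - 5*c*exp(c) + 6*c - 30*exp(c))^2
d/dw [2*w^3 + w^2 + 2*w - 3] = 6*w^2 + 2*w + 2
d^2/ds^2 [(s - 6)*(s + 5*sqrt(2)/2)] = 2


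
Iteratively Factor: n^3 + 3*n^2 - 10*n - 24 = (n + 4)*(n^2 - n - 6) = (n - 3)*(n + 4)*(n + 2)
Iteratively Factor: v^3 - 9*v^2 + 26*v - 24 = (v - 3)*(v^2 - 6*v + 8) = (v - 3)*(v - 2)*(v - 4)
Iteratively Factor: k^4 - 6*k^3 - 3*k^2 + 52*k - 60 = (k - 2)*(k^3 - 4*k^2 - 11*k + 30) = (k - 2)*(k + 3)*(k^2 - 7*k + 10) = (k - 5)*(k - 2)*(k + 3)*(k - 2)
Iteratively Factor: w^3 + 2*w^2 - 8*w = (w)*(w^2 + 2*w - 8) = w*(w - 2)*(w + 4)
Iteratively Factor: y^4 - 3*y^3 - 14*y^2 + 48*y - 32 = (y - 1)*(y^3 - 2*y^2 - 16*y + 32) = (y - 4)*(y - 1)*(y^2 + 2*y - 8) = (y - 4)*(y - 2)*(y - 1)*(y + 4)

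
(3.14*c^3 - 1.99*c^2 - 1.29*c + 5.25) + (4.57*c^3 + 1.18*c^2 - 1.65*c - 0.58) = 7.71*c^3 - 0.81*c^2 - 2.94*c + 4.67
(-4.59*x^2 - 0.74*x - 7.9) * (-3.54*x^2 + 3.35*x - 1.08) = 16.2486*x^4 - 12.7569*x^3 + 30.4442*x^2 - 25.6658*x + 8.532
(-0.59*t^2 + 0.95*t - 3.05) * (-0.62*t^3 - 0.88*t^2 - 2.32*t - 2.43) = 0.3658*t^5 - 0.0698*t^4 + 2.4238*t^3 + 1.9137*t^2 + 4.7675*t + 7.4115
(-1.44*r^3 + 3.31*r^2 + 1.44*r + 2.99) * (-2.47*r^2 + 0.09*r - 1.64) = 3.5568*r^5 - 8.3053*r^4 - 0.8973*r^3 - 12.6841*r^2 - 2.0925*r - 4.9036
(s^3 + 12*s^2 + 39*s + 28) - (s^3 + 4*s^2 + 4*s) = 8*s^2 + 35*s + 28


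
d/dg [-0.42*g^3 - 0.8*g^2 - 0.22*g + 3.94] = -1.26*g^2 - 1.6*g - 0.22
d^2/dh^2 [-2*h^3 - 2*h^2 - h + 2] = -12*h - 4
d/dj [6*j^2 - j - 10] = 12*j - 1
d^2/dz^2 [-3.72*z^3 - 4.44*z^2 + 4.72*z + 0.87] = -22.32*z - 8.88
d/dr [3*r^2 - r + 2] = 6*r - 1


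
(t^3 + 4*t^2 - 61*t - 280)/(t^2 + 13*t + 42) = (t^2 - 3*t - 40)/(t + 6)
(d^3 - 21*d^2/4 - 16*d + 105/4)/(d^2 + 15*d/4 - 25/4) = (d^2 - 4*d - 21)/(d + 5)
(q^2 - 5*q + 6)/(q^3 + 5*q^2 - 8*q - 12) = (q - 3)/(q^2 + 7*q + 6)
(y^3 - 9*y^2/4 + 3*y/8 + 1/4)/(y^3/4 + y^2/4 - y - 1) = (4*y^2 - y - 1/2)/(y^2 + 3*y + 2)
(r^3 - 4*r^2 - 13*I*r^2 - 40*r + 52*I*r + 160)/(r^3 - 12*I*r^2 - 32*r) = (r^2 - r*(4 + 5*I) + 20*I)/(r*(r - 4*I))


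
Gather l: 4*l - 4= 4*l - 4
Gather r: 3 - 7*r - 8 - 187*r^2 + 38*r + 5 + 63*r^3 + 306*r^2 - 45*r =63*r^3 + 119*r^2 - 14*r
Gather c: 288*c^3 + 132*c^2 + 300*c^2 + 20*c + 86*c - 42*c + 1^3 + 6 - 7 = 288*c^3 + 432*c^2 + 64*c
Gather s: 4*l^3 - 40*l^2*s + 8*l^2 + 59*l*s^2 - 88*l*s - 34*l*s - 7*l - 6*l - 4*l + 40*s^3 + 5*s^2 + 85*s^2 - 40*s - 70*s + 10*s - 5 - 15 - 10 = 4*l^3 + 8*l^2 - 17*l + 40*s^3 + s^2*(59*l + 90) + s*(-40*l^2 - 122*l - 100) - 30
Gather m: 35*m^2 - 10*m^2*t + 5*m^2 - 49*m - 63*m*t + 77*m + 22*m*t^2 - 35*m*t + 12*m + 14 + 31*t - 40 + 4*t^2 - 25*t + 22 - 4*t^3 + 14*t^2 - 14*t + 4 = m^2*(40 - 10*t) + m*(22*t^2 - 98*t + 40) - 4*t^3 + 18*t^2 - 8*t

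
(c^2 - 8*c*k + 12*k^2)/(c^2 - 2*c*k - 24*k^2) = (c - 2*k)/(c + 4*k)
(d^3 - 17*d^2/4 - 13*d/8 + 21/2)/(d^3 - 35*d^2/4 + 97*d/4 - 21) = (d + 3/2)/(d - 3)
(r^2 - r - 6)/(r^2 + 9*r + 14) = (r - 3)/(r + 7)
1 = 1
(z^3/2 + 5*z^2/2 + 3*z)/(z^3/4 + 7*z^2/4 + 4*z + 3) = 2*z/(z + 2)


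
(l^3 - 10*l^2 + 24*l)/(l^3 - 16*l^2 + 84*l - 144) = l/(l - 6)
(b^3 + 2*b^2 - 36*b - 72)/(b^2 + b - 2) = (b^2 - 36)/(b - 1)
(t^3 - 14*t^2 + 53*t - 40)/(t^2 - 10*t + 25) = (t^2 - 9*t + 8)/(t - 5)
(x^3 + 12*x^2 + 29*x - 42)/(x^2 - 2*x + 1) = (x^2 + 13*x + 42)/(x - 1)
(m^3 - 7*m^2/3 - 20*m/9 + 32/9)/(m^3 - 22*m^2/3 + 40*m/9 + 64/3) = (m - 1)/(m - 6)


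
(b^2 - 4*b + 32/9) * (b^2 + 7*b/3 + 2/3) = b^4 - 5*b^3/3 - 46*b^2/9 + 152*b/27 + 64/27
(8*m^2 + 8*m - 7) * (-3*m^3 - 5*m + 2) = -24*m^5 - 24*m^4 - 19*m^3 - 24*m^2 + 51*m - 14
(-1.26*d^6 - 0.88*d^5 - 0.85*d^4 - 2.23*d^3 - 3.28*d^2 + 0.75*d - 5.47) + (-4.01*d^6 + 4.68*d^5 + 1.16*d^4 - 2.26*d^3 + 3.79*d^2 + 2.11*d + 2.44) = -5.27*d^6 + 3.8*d^5 + 0.31*d^4 - 4.49*d^3 + 0.51*d^2 + 2.86*d - 3.03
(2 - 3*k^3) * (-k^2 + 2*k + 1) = 3*k^5 - 6*k^4 - 3*k^3 - 2*k^2 + 4*k + 2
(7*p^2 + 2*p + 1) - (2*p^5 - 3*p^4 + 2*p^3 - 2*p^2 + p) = -2*p^5 + 3*p^4 - 2*p^3 + 9*p^2 + p + 1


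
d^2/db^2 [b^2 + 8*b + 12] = 2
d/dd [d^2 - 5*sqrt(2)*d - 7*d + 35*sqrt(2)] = 2*d - 5*sqrt(2) - 7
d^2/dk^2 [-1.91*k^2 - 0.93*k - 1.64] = -3.82000000000000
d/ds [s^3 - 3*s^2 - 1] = 3*s*(s - 2)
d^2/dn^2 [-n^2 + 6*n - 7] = -2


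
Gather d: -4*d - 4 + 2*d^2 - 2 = 2*d^2 - 4*d - 6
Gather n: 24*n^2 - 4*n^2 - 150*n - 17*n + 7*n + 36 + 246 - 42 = 20*n^2 - 160*n + 240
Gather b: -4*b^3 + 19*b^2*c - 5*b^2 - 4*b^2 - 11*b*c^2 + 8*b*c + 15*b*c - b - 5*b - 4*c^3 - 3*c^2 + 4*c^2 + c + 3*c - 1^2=-4*b^3 + b^2*(19*c - 9) + b*(-11*c^2 + 23*c - 6) - 4*c^3 + c^2 + 4*c - 1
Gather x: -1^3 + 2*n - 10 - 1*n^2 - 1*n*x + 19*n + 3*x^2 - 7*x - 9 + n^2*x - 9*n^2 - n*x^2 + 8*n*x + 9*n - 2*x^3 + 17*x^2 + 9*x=-10*n^2 + 30*n - 2*x^3 + x^2*(20 - n) + x*(n^2 + 7*n + 2) - 20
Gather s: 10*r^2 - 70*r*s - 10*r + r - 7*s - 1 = 10*r^2 - 9*r + s*(-70*r - 7) - 1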